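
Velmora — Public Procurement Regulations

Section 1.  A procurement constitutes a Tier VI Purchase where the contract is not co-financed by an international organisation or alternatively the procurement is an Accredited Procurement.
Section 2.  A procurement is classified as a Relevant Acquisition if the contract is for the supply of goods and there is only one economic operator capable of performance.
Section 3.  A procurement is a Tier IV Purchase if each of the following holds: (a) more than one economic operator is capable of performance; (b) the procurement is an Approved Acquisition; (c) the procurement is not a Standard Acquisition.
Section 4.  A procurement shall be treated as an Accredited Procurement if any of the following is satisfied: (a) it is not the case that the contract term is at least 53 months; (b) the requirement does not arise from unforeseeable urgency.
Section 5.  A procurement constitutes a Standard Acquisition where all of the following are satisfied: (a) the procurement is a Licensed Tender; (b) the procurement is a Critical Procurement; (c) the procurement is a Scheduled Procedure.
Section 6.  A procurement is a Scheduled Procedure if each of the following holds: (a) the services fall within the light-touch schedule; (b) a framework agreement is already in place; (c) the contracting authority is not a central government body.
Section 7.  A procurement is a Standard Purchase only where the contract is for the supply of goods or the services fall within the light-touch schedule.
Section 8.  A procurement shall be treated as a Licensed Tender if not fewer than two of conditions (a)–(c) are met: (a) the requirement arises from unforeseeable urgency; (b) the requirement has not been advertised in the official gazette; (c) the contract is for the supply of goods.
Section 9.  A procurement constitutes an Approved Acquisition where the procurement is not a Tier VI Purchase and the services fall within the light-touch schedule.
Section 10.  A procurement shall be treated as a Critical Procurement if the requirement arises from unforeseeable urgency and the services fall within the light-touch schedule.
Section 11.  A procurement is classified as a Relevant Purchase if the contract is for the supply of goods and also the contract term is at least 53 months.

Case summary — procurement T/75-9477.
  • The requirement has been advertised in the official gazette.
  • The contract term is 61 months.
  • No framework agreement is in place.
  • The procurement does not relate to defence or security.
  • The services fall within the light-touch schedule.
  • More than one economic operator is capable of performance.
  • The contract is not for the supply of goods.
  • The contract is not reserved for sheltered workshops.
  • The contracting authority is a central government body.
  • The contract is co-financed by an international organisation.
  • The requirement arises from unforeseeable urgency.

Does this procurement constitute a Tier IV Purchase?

Yes

Under section 4: contract term: 61 months ≥ 53 months? yes, so negated condition no; or the requirement does not arise from unforeseeable urgency? no. So the procurement is not an Accredited Procurement.
Under section 1: the contract is not co-financed by an international organisation? no; or Accredited Procurement (section 4)? no. So the procurement is not a Tier VI Purchase.
Under section 9: not a Tier VI Purchase (section 1)? yes; and the services fall within the light-touch schedule? yes. So the procurement is an Approved Acquisition.
Under section 8: the requirement arises from unforeseeable urgency? yes; the requirement has not been advertised in the official gazette? no; the contract is for the supply of goods? no — 1 of 3 hold (need ≥2) → not satisfied.
Under section 10: the requirement arises from unforeseeable urgency? yes; and the services fall within the light-touch schedule? yes. So the procurement is a Critical Procurement.
Under section 6: the services fall within the light-touch schedule? yes; and a framework agreement is already in place? no; and the contracting authority is not a central government body? no. So the procurement is not a Scheduled Procedure.
Under section 5: Licensed Tender (section 8)? no; and Critical Procurement (section 10)? yes; and Scheduled Procedure (section 6)? no. So the procurement is not a Standard Acquisition.
Under section 3: more than one economic operator is capable of performance? yes; and Approved Acquisition (section 9)? yes; and not a Standard Acquisition (section 5)? yes. So the procurement is a Tier IV Purchase.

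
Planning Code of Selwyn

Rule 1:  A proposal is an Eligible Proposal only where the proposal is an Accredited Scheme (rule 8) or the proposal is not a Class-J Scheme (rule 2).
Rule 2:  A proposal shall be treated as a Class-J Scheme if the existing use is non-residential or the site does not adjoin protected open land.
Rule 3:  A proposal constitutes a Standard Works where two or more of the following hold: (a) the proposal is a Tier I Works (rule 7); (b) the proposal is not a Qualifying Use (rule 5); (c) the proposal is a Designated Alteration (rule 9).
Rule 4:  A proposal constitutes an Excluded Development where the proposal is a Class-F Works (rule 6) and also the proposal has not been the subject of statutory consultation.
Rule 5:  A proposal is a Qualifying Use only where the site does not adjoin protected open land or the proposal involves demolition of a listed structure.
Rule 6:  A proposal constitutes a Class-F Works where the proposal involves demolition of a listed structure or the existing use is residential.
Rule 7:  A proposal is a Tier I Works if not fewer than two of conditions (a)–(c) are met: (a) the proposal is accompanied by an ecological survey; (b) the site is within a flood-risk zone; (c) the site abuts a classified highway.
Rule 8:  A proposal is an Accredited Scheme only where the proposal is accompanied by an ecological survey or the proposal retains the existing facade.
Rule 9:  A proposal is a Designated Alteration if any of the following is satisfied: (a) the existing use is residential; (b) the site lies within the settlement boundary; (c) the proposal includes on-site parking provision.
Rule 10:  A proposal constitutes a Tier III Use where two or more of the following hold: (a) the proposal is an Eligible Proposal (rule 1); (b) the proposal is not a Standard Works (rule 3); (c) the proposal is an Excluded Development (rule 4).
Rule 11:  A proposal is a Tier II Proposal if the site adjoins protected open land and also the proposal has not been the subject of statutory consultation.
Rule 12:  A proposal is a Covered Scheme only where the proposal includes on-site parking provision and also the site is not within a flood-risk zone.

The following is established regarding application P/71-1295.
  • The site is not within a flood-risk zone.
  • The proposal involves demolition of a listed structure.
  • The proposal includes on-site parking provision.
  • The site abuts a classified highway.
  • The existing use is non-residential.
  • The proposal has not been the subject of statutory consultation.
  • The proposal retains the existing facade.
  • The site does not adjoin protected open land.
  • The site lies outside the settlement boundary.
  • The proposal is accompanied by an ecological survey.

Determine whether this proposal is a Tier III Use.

Yes

Under rule 8: the proposal is accompanied by an ecological survey? yes; or the proposal retains the existing facade? yes. So the proposal is an Accredited Scheme.
Under rule 2: the existing use is non-residential? yes; or the site does not adjoin protected open land? yes. So the proposal is a Class-J Scheme.
Under rule 1: Accredited Scheme (rule 8)? yes; or not a Class-J Scheme (rule 2)? no. So the proposal is an Eligible Proposal.
Under rule 7: the proposal is accompanied by an ecological survey? yes; the site is within a flood-risk zone? no; the site abuts a classified highway? yes — 2 of 3 hold (need ≥2) → satisfied.
Under rule 5: the site does not adjoin protected open land? yes; or the proposal involves demolition of a listed structure? yes. So the proposal is a Qualifying Use.
Under rule 9: the existing use is residential? no; or the site lies within the settlement boundary? no; or the proposal includes on-site parking provision? yes. So the proposal is a Designated Alteration.
Under rule 3: Tier I Works (rule 7)? yes; not a Qualifying Use (rule 5)? no; Designated Alteration (rule 9)? yes — 2 of 3 hold (need ≥2) → satisfied.
Under rule 6: the proposal involves demolition of a listed structure? yes; or the existing use is residential? no. So the proposal is a Class-F Works.
Under rule 4: Class-F Works (rule 6)? yes; and the proposal has not been the subject of statutory consultation? yes. So the proposal is an Excluded Development.
Under rule 10: Eligible Proposal (rule 1)? yes; not a Standard Works (rule 3)? no; Excluded Development (rule 4)? yes — 2 of 3 hold (need ≥2) → satisfied.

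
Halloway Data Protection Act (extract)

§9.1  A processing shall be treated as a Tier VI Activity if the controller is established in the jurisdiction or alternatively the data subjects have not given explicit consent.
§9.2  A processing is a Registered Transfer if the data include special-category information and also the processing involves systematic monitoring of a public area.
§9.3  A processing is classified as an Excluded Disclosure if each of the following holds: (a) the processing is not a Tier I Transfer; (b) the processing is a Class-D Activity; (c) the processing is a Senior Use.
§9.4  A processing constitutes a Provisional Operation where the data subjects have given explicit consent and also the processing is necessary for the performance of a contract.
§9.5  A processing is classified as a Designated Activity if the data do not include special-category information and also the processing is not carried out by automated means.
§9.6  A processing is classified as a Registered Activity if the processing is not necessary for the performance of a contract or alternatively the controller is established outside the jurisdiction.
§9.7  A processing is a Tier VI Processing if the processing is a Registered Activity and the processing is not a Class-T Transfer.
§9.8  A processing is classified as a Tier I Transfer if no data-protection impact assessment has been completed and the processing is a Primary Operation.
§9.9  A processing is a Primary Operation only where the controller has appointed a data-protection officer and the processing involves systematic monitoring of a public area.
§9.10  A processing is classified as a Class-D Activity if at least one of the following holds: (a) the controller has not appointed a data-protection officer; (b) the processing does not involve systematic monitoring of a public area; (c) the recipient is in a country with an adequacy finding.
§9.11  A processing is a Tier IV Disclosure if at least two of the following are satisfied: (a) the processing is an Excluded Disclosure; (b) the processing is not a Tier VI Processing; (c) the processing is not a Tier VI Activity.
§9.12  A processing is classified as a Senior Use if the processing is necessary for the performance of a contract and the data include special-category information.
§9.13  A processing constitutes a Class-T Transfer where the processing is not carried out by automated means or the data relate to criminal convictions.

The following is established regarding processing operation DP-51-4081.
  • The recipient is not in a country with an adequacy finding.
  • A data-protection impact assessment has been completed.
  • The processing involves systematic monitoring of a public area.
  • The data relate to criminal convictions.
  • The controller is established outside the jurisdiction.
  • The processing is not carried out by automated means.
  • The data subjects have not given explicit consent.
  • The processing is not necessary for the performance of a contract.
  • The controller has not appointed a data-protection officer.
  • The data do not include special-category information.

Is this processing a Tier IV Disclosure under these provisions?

Under §9.9: the controller has appointed a data-protection officer? no; and the processing involves systematic monitoring of a public area? yes. So the processing is not a Primary Operation.
Under §9.8: no data-protection impact assessment has been completed? no; and Primary Operation (§9.9)? no. So the processing is not a Tier I Transfer.
Under §9.10: the controller has not appointed a data-protection officer? yes; or the processing does not involve systematic monitoring of a public area? no; or the recipient is in a country with an adequacy finding? no. So the processing is a Class-D Activity.
Under §9.12: the processing is necessary for the performance of a contract? no; and the data include special-category information? no. So the processing is not a Senior Use.
Under §9.3: not a Tier I Transfer (§9.8)? yes; and Class-D Activity (§9.10)? yes; and Senior Use (§9.12)? no. So the processing is not an Excluded Disclosure.
Under §9.6: the processing is not necessary for the performance of a contract? yes; or the controller is established outside the jurisdiction? yes. So the processing is a Registered Activity.
Under §9.13: the processing is not carried out by automated means? yes; or the data relate to criminal convictions? yes. So the processing is a Class-T Transfer.
Under §9.7: Registered Activity (§9.6)? yes; and not a Class-T Transfer (§9.13)? no. So the processing is not a Tier VI Processing.
Under §9.1: the controller is established in the jurisdiction? no; or the data subjects have not given explicit consent? yes. So the processing is a Tier VI Activity.
Under §9.11: Excluded Disclosure (§9.3)? no; not a Tier VI Processing (§9.7)? yes; not a Tier VI Activity (§9.1)? no — 1 of 3 hold (need ≥2) → not satisfied.

No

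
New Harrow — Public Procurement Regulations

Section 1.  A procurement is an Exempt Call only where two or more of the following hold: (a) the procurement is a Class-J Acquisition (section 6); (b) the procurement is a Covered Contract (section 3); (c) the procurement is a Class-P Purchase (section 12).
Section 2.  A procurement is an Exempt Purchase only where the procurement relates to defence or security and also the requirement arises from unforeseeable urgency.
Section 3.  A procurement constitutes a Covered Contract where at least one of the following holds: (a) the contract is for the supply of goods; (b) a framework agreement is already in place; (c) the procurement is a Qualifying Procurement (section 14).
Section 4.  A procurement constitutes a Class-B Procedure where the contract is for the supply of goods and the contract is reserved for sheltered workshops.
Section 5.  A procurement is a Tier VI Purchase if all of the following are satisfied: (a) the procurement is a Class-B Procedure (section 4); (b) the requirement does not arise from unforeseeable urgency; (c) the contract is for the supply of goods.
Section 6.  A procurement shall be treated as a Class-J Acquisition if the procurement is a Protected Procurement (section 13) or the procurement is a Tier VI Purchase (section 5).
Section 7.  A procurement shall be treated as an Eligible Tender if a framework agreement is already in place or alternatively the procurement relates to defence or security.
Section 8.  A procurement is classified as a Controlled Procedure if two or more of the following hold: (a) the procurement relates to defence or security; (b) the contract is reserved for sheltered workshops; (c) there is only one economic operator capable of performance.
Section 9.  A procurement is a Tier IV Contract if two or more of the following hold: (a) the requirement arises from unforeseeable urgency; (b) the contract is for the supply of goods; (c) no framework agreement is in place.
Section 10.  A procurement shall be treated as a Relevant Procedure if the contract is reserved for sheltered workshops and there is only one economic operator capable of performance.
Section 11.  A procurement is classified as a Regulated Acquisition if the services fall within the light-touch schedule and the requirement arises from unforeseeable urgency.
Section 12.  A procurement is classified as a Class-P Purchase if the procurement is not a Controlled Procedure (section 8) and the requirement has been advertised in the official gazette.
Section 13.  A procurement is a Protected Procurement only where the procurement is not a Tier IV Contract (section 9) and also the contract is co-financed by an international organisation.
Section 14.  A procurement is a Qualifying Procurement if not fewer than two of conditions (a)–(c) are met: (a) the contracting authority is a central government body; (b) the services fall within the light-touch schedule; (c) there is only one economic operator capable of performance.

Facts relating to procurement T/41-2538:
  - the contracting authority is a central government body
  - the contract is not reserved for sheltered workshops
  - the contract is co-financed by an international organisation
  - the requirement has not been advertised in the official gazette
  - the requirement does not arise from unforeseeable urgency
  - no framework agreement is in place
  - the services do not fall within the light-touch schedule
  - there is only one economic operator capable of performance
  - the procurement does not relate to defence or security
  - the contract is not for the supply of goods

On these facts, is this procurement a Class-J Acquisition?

Yes

section 9 — Tier IV Contract: the requirement arises from unforeseeable urgency? no; the contract is for the supply of goods? no; no framework agreement is in place? yes — 1 of 3 hold (need ≥2) → not satisfied.
section 13 — Protected Procurement: [not a Tier IV Contract (section 9)? yes] AND [the contract is co-financed by an international organisation? yes] → satisfied.
section 4 — Class-B Procedure: [the contract is for the supply of goods? no] AND [the contract is reserved for sheltered workshops? no] → not satisfied.
section 5 — Tier VI Purchase: [Class-B Procedure (section 4)? no] AND [the requirement does not arise from unforeseeable urgency? yes] AND [the contract is for the supply of goods? no] → not satisfied.
section 6 — Class-J Acquisition: [Protected Procurement (section 13)? yes] OR [Tier VI Purchase (section 5)? no] → satisfied.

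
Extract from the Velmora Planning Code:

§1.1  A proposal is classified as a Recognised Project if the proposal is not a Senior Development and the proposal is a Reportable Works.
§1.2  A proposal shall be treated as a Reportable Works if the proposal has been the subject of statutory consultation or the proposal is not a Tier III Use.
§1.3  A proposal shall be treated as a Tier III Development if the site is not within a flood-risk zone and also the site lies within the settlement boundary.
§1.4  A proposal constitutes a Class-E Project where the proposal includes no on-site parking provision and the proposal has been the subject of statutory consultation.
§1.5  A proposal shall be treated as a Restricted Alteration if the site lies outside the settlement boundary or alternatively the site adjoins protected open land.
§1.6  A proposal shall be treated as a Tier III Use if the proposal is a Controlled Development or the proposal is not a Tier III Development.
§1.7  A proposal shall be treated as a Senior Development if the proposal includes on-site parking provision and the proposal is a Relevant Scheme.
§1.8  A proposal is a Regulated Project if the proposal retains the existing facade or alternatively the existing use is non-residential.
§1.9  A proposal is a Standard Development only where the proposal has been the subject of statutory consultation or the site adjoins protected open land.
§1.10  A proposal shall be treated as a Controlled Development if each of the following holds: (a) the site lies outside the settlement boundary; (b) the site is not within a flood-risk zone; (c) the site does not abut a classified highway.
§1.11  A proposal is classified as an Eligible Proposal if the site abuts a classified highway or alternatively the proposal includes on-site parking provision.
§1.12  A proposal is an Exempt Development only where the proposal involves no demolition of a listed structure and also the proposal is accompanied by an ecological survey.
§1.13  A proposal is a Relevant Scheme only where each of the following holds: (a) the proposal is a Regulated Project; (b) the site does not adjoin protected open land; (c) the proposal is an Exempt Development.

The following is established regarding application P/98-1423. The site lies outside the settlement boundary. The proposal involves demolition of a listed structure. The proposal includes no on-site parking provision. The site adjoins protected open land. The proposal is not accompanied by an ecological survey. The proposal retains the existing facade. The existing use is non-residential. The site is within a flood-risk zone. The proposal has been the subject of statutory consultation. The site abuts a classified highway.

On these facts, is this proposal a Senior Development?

Under §1.8: the proposal retains the existing facade? yes; or the existing use is non-residential? yes. So the proposal is a Regulated Project.
Under §1.12: the proposal involves no demolition of a listed structure? no; and the proposal is accompanied by an ecological survey? no. So the proposal is not an Exempt Development.
Under §1.13: Regulated Project (§1.8)? yes; and the site does not adjoin protected open land? no; and Exempt Development (§1.12)? no. So the proposal is not a Relevant Scheme.
Under §1.7: the proposal includes on-site parking provision? no; and Relevant Scheme (§1.13)? no. So the proposal is not a Senior Development.

No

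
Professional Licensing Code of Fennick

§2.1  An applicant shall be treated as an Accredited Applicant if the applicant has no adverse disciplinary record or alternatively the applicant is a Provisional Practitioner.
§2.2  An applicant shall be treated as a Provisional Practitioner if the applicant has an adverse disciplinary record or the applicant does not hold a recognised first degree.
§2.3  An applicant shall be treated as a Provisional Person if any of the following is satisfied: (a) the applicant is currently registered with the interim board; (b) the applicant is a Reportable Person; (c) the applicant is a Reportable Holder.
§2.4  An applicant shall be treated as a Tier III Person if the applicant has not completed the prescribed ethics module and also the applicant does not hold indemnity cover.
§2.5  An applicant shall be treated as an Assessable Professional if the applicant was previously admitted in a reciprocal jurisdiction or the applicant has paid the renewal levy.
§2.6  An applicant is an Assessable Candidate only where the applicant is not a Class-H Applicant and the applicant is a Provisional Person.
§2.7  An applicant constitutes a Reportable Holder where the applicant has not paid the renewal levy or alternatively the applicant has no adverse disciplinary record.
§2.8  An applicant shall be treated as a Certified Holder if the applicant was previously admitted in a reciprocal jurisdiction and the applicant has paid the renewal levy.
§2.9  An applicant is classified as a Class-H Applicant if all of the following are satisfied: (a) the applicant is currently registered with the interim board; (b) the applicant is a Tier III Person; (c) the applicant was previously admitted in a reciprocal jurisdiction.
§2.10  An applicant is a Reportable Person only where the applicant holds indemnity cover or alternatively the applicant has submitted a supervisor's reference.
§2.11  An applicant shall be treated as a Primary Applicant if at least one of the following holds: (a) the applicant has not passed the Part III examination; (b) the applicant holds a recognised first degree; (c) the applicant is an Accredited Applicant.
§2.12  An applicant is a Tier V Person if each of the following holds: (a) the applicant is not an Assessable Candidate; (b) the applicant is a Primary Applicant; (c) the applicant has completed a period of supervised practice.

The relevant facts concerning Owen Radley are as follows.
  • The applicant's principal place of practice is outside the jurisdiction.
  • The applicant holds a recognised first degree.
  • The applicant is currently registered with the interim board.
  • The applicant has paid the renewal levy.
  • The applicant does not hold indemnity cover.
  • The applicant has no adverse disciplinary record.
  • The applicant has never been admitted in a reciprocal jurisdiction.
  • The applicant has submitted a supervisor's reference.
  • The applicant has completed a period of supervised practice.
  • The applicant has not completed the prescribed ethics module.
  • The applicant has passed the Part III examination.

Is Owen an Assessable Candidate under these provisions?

Yes

§2.4 — Tier III Person: [the applicant has not completed the prescribed ethics module? yes] AND [the applicant does not hold indemnity cover? yes] → satisfied.
§2.9 — Class-H Applicant: [the applicant is currently registered with the interim board? yes] AND [Tier III Person (§2.4)? yes] AND [the applicant was previously admitted in a reciprocal jurisdiction? no] → not satisfied.
§2.10 — Reportable Person: [the applicant holds indemnity cover? no] OR [the applicant has submitted a supervisor's reference? yes] → satisfied.
§2.7 — Reportable Holder: [the applicant has not paid the renewal levy? no] OR [the applicant has no adverse disciplinary record? yes] → satisfied.
§2.3 — Provisional Person: [the applicant is currently registered with the interim board? yes] OR [Reportable Person (§2.10)? yes] OR [Reportable Holder (§2.7)? yes] → satisfied.
§2.6 — Assessable Candidate: [not a Class-H Applicant (§2.9)? yes] AND [Provisional Person (§2.3)? yes] → satisfied.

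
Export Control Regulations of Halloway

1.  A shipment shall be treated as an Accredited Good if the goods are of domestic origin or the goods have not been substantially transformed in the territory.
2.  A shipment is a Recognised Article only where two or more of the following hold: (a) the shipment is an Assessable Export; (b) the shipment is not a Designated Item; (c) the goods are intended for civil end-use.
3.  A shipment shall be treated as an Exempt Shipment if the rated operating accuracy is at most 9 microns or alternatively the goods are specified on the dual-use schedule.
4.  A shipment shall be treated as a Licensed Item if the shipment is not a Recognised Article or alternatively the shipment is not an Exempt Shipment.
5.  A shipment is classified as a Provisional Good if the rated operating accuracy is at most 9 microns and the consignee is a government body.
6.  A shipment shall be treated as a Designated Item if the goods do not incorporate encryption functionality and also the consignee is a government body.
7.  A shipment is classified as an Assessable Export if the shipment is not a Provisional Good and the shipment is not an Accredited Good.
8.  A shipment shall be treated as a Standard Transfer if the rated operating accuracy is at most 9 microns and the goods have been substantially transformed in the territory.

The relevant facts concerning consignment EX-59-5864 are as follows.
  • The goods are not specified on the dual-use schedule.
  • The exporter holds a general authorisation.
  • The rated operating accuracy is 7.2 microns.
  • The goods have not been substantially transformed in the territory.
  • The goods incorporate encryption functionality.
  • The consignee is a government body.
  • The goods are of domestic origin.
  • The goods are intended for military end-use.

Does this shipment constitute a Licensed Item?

paragraph 5 — Provisional Good: [rated operating accuracy: 7.2 microns ≤ 9 microns? yes] AND [the consignee is a government body? yes] → satisfied.
paragraph 1 — Accredited Good: [the goods are of domestic origin? yes] OR [the goods have not been substantially transformed in the territory? yes] → satisfied.
paragraph 7 — Assessable Export: [not a Provisional Good (paragraph 5)? no] AND [not an Accredited Good (paragraph 1)? no] → not satisfied.
paragraph 6 — Designated Item: [the goods do not incorporate encryption functionality? no] AND [the consignee is a government body? yes] → not satisfied.
paragraph 2 — Recognised Article: Assessable Export (paragraph 7)? no; not a Designated Item (paragraph 6)? yes; the goods are intended for civil end-use? no — 1 of 3 hold (need ≥2) → not satisfied.
paragraph 3 — Exempt Shipment: [rated operating accuracy: 7.2 microns ≤ 9 microns? yes] OR [the goods are specified on the dual-use schedule? no] → satisfied.
paragraph 4 — Licensed Item: [not a Recognised Article (paragraph 2)? yes] OR [not an Exempt Shipment (paragraph 3)? no] → satisfied.

Yes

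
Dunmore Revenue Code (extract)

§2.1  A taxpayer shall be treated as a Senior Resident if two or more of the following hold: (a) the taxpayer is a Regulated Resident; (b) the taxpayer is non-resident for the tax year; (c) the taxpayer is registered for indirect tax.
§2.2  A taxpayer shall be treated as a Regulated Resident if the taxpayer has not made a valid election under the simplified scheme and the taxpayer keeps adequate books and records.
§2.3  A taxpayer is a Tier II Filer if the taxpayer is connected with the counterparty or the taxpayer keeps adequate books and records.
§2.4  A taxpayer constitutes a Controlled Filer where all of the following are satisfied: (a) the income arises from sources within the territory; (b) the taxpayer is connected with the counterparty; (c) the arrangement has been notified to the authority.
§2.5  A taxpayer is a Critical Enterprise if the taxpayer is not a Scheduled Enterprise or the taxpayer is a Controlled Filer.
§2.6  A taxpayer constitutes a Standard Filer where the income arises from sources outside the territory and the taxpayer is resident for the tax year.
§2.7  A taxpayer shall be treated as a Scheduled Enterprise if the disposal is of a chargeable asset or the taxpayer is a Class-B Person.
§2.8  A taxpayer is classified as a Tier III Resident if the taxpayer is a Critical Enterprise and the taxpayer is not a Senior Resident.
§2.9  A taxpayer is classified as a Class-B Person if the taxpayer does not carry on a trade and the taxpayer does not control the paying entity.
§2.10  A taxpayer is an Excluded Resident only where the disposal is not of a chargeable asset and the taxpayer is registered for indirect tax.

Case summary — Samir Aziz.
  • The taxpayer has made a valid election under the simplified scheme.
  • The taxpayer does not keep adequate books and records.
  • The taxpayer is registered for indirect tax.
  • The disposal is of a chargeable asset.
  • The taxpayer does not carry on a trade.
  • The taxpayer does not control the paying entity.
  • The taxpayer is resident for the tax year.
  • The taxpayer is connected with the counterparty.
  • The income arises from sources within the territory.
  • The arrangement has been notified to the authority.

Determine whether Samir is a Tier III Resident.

§2.9 — Class-B Person: [the taxpayer does not carry on a trade? yes] AND [the taxpayer does not control the paying entity? yes] → satisfied.
§2.7 — Scheduled Enterprise: [the disposal is of a chargeable asset? yes] OR [Class-B Person (§2.9)? yes] → satisfied.
§2.4 — Controlled Filer: [the income arises from sources within the territory? yes] AND [the taxpayer is connected with the counterparty? yes] AND [the arrangement has been notified to the authority? yes] → satisfied.
§2.5 — Critical Enterprise: [not a Scheduled Enterprise (§2.7)? no] OR [Controlled Filer (§2.4)? yes] → satisfied.
§2.2 — Regulated Resident: [the taxpayer has not made a valid election under the simplified scheme? no] AND [the taxpayer keeps adequate books and records? no] → not satisfied.
§2.1 — Senior Resident: Regulated Resident (§2.2)? no; the taxpayer is non-resident for the tax year? no; the taxpayer is registered for indirect tax? yes — 1 of 3 hold (need ≥2) → not satisfied.
§2.8 — Tier III Resident: [Critical Enterprise (§2.5)? yes] AND [not a Senior Resident (§2.1)? yes] → satisfied.

Yes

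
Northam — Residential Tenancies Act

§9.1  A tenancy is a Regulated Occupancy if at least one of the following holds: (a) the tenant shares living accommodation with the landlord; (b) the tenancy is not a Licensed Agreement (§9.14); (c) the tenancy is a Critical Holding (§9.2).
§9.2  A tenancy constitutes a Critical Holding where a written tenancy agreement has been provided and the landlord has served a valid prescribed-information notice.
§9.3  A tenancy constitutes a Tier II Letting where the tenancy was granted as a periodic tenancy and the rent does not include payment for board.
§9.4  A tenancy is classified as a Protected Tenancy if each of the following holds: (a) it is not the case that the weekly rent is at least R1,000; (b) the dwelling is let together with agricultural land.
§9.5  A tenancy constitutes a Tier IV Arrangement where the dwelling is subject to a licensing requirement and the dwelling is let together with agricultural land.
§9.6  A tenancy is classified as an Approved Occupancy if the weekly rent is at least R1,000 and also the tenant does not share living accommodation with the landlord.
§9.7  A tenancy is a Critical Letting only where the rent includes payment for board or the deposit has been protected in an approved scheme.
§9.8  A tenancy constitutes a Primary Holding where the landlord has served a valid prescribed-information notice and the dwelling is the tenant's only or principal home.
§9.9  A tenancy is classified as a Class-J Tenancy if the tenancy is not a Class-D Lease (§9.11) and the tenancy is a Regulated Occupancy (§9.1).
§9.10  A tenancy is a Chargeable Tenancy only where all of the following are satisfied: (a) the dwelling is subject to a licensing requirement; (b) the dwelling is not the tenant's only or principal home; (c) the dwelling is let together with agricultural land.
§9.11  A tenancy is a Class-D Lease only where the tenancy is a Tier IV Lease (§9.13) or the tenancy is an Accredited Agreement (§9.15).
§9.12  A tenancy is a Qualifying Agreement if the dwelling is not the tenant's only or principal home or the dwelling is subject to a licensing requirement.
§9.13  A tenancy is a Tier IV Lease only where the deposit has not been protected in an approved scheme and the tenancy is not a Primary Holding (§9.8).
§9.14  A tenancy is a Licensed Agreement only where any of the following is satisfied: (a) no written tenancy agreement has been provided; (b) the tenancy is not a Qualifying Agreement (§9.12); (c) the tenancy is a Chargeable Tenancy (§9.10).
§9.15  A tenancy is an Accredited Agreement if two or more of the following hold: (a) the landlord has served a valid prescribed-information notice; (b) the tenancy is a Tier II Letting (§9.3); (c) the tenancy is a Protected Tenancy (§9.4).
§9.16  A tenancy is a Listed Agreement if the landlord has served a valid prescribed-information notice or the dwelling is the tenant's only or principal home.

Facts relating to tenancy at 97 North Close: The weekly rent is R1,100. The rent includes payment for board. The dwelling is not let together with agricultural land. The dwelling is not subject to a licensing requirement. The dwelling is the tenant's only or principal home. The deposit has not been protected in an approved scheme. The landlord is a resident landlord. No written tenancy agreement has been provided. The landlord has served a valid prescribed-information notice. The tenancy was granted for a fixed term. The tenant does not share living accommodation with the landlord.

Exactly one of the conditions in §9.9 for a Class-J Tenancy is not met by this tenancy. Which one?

§9.8 — Primary Holding: [the landlord has served a valid prescribed-information notice? yes] AND [the dwelling is the tenant's only or principal home? yes] → satisfied.
§9.13 — Tier IV Lease: [the deposit has not been protected in an approved scheme? yes] AND [not a Primary Holding (§9.8)? no] → not satisfied.
§9.3 — Tier II Letting: [the tenancy was granted as a periodic tenancy? no] AND [the rent does not include payment for board? no] → not satisfied.
§9.4 — Protected Tenancy: [weekly rent: R1,100 ≥ R1,000? yes, so negated condition no] AND [the dwelling is let together with agricultural land? no] → not satisfied.
§9.15 — Accredited Agreement: the landlord has served a valid prescribed-information notice? yes; Tier II Letting (§9.3)? no; Protected Tenancy (§9.4)? no — 1 of 3 hold (need ≥2) → not satisfied.
§9.11 — Class-D Lease: [Tier IV Lease (§9.13)? no] OR [Accredited Agreement (§9.15)? no] → not satisfied.
§9.12 — Qualifying Agreement: [the dwelling is not the tenant's only or principal home? no] OR [the dwelling is subject to a licensing requirement? no] → not satisfied.
§9.10 — Chargeable Tenancy: [the dwelling is subject to a licensing requirement? no] AND [the dwelling is not the tenant's only or principal home? no] AND [the dwelling is let together with agricultural land? no] → not satisfied.
§9.14 — Licensed Agreement: [no written tenancy agreement has been provided? yes] OR [not a Qualifying Agreement (§9.12)? yes] OR [Chargeable Tenancy (§9.10)? no] → satisfied.
§9.2 — Critical Holding: [a written tenancy agreement has been provided? no] AND [the landlord has served a valid prescribed-information notice? yes] → not satisfied.
§9.1 — Regulated Occupancy: [the tenant shares living accommodation with the landlord? no] OR [not a Licensed Agreement (§9.14)? no] OR [Critical Holding (§9.2)? no] → not satisfied.
§9.9 — Class-J Tenancy: [not a Class-D Lease (§9.11)? yes] AND [Regulated Occupancy (§9.1)? no] → not satisfied.

Regulated Occupancy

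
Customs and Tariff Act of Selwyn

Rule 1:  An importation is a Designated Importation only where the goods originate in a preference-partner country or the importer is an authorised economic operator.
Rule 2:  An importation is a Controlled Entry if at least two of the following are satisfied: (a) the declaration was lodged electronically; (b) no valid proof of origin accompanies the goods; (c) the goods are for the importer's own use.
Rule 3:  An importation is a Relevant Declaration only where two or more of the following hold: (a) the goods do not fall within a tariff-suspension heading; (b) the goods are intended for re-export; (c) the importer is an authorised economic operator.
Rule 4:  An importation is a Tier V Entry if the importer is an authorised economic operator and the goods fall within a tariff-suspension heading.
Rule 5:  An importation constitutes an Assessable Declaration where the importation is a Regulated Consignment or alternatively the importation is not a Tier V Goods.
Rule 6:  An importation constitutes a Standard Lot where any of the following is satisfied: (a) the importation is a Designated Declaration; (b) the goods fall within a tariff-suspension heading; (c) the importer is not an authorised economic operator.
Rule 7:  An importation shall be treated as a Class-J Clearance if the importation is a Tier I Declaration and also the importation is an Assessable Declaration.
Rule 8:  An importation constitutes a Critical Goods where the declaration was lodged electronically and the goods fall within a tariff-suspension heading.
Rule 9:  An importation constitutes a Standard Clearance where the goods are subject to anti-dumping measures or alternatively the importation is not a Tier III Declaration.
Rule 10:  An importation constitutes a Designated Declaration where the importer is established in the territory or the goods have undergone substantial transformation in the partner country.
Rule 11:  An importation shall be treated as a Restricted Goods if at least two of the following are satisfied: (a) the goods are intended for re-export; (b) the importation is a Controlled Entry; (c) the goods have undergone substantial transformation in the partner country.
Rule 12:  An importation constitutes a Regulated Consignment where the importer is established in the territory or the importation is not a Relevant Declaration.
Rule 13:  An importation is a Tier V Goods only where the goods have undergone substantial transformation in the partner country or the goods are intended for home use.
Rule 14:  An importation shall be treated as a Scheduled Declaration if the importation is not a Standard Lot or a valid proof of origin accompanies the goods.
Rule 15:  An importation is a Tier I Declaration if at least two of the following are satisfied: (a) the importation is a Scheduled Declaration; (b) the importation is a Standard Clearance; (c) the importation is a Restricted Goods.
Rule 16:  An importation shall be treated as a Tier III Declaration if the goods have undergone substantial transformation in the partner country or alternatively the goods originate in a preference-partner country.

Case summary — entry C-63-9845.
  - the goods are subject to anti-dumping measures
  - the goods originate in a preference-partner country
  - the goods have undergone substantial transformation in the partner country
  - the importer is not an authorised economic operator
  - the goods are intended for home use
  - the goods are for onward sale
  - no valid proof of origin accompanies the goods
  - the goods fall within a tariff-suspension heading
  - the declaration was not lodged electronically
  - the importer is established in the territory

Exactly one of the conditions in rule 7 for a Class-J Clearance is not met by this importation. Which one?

Tier I Declaration

Under rule 10: the importer is established in the territory? yes; or the goods have undergone substantial transformation in the partner country? yes. So the importation is a Designated Declaration.
Under rule 6: Designated Declaration (rule 10)? yes; or the goods fall within a tariff-suspension heading? yes; or the importer is not an authorised economic operator? yes. So the importation is a Standard Lot.
Under rule 14: not a Standard Lot (rule 6)? no; or a valid proof of origin accompanies the goods? no. So the importation is not a Scheduled Declaration.
Under rule 16: the goods have undergone substantial transformation in the partner country? yes; or the goods originate in a preference-partner country? yes. So the importation is a Tier III Declaration.
Under rule 9: the goods are subject to anti-dumping measures? yes; or not a Tier III Declaration (rule 16)? no. So the importation is a Standard Clearance.
Under rule 2: the declaration was lodged electronically? no; no valid proof of origin accompanies the goods? yes; the goods are for the importer's own use? no — 1 of 3 hold (need ≥2) → not satisfied.
Under rule 11: the goods are intended for re-export? no; Controlled Entry (rule 2)? no; the goods have undergone substantial transformation in the partner country? yes — 1 of 3 hold (need ≥2) → not satisfied.
Under rule 15: Scheduled Declaration (rule 14)? no; Standard Clearance (rule 9)? yes; Restricted Goods (rule 11)? no — 1 of 3 hold (need ≥2) → not satisfied.
Under rule 3: the goods do not fall within a tariff-suspension heading? no; the goods are intended for re-export? no; the importer is an authorised economic operator? no — 0 of 3 hold (need ≥2) → not satisfied.
Under rule 12: the importer is established in the territory? yes; or not a Relevant Declaration (rule 3)? yes. So the importation is a Regulated Consignment.
Under rule 13: the goods have undergone substantial transformation in the partner country? yes; or the goods are intended for home use? yes. So the importation is a Tier V Goods.
Under rule 5: Regulated Consignment (rule 12)? yes; or not a Tier V Goods (rule 13)? no. So the importation is an Assessable Declaration.
Under rule 7: Tier I Declaration (rule 15)? no; and Assessable Declaration (rule 5)? yes. So the importation is not a Class-J Clearance.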